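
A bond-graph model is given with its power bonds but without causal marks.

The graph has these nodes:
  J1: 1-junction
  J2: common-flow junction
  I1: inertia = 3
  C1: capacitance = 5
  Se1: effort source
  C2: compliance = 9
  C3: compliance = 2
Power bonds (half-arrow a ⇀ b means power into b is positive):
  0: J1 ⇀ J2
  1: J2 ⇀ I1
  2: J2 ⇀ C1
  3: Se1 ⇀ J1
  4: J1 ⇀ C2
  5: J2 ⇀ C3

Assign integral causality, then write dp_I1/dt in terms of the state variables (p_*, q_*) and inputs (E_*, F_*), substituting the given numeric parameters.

dp_I1/dt = E_Se1 - q_C1/5 - q_C2/9 - q_C3/2

b3 →J1  (Se1 fixes effort; stroke away)
b1 →I1  (I1 outputs flow p/I1)
b0 →J2  (common-f at J2 fixed by 1)
b2 →J2  (J2 flow already set via bond 1)
b5 →J2  (J2 flow already set via bond 1)
b4 →J1  (J1 flow already set via bond 0)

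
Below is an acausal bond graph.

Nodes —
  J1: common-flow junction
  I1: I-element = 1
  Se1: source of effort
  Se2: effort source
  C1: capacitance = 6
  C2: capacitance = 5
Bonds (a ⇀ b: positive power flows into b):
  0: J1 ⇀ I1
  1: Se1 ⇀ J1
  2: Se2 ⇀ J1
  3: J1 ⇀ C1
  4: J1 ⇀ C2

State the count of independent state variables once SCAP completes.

3  (C1, C2, I1 all integral)

b1 stroke at J1  (Se1 fixes effort; stroke away)
b2 stroke at J1  (Se2: effort source, stroke at far end)
b0 stroke at I1  (I1 outputs flow p/I1)
b3 stroke at J1  (J1 flow already set via bond 0)
b4 stroke at J1  (1-jn J1 has f-setter on 0)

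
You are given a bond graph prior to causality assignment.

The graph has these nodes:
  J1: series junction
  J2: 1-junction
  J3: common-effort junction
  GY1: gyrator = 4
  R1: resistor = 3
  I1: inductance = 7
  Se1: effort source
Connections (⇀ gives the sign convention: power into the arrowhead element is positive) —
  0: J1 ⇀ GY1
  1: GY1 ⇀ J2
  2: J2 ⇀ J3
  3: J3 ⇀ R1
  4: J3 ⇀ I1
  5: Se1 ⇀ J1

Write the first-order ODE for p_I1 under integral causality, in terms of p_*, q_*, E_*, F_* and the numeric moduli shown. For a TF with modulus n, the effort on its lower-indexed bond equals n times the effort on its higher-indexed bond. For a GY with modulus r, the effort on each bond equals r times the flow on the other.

dp_I1/dt = 3*E_Se1/4 - 3*p_I1/7

β5 stroke at J1  (Se1: effort source, stroke at far end)
β0 stroke at GY1  (J1: last free bond brings flow in)
β1 stroke at GY1  (GY GY1: same side as bond 0)
β2 stroke at J2  (J2 flow already set via bond 1)
β4 stroke at I1  (I1 integral (f out))
β3 stroke at J3  (closing 0-jn rule on J3)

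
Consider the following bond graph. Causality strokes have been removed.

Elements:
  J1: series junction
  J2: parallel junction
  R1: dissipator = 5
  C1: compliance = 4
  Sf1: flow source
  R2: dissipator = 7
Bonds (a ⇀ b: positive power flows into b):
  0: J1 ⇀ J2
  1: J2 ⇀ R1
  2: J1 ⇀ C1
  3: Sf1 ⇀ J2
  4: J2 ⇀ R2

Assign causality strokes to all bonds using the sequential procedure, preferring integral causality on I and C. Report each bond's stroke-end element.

b3 |Sf1  (Sf1 fixes flow; stroke at Sf1)
b2 |J1  (C1 integral (e out))
b0 |J2  (J1: last free bond brings flow in)
b1 |R1  (common-e at J2 fixed by 0)
b4 |R2  (J2 effort already set via bond 0)

β0 stroke at J2
β1 stroke at R1
β2 stroke at J1
β3 stroke at Sf1
β4 stroke at R2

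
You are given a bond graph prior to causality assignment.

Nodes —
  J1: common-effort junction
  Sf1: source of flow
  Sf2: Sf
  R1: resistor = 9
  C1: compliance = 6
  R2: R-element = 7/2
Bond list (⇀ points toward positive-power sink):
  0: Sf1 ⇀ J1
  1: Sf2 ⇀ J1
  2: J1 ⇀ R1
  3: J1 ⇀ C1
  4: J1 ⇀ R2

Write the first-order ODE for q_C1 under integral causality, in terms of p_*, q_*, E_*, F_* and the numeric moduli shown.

bond 0 |Sf1  (Sf1: flow source, stroke at near end)
bond 1 |Sf2  (Sf2: flow source, stroke at near end)
bond 3 |J1  (prefer integral on C1)
bond 2 |R1  (J1 effort already set via bond 3)
bond 4 |R2  (J1 effort already set via bond 3)

dq_C1/dt = F_Sf1 + F_Sf2 - 25*q_C1/378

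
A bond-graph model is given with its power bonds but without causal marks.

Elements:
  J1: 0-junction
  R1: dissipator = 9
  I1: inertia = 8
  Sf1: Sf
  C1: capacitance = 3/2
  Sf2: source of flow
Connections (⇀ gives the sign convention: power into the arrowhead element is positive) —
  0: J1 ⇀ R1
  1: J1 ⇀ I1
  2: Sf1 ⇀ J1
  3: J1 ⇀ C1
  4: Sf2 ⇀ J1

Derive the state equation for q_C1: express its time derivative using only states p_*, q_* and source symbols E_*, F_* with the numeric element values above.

bond 2 stroke→Sf1  (Sf1 fixes flow; stroke at Sf1)
bond 4 stroke→Sf2  (Sf2 fixes flow; stroke at Sf2)
bond 1 stroke→I1  (I1 integral (f out))
bond 3 stroke→J1  (C1: C, integral causality)
bond 0 stroke→R1  (0-jn J1 has e-setter on 3)

dq_C1/dt = F_Sf1 + F_Sf2 - p_I1/8 - 2*q_C1/27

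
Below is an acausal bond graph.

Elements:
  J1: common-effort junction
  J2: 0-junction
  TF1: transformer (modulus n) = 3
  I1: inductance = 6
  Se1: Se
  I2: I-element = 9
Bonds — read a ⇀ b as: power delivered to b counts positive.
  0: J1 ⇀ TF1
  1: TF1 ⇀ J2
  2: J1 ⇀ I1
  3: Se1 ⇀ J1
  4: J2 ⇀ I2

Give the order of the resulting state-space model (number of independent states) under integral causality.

bond 3 stroke→J1  (Se1: effort source, stroke at far end)
bond 0 stroke→TF1  (J1: bond 3 brought effort, rest push out)
bond 2 stroke→I1  (0-jn J1 has e-setter on 3)
bond 1 stroke→J2  (through TF1, causality passes straight; one stroke at TF1)
bond 4 stroke→I2  (0-jn J2 has e-setter on 1)

2  (I1, I2 all integral)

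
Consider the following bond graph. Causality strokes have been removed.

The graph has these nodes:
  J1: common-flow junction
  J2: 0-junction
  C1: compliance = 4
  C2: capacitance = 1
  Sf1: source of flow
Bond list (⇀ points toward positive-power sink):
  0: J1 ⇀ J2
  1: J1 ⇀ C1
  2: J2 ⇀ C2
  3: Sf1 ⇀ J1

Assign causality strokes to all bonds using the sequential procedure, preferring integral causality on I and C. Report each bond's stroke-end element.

b3 |Sf1  (Sf1: flow source, stroke at near end)
b0 |J1  (J1: bond 3 brought flow, rest push out)
b1 |J1  (1-jn J1 has f-setter on 3)
b2 |J2  (J2 needs exactly one e-in)

b0 stroke→J1
b1 stroke→J1
b2 stroke→J2
b3 stroke→Sf1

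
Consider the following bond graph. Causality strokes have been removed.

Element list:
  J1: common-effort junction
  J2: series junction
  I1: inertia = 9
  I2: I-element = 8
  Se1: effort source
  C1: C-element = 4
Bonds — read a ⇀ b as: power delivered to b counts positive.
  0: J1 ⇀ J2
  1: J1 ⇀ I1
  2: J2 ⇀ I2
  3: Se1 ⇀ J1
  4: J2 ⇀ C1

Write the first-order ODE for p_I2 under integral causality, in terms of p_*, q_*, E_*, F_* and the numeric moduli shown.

dp_I2/dt = E_Se1 - q_C1/4

#3 stroke at J1  (Se1 (Se) sets effort on bond)
#0 stroke at J2  (J1: bond 3 brought effort, rest push out)
#1 stroke at I1  (J1 effort already set via bond 3)
#2 stroke at I2  (prefer integral on I2)
#4 stroke at J2  (common-f at J2 fixed by 2)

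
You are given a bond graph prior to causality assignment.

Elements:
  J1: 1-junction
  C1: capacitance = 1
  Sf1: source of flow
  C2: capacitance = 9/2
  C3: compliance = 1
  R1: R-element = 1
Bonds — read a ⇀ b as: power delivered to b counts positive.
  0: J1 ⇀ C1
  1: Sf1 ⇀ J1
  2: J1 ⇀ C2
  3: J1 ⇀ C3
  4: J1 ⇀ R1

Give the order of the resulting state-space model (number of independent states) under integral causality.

3  (C1, C2, C3 all integral)

b1 →Sf1  (source Sf1 imposes f)
b0 →J1  (J1 flow already set via bond 1)
b2 →J1  (J1 flow already set via bond 1)
b3 →J1  (J1 flow already set via bond 1)
b4 →J1  (J1 flow already set via bond 1)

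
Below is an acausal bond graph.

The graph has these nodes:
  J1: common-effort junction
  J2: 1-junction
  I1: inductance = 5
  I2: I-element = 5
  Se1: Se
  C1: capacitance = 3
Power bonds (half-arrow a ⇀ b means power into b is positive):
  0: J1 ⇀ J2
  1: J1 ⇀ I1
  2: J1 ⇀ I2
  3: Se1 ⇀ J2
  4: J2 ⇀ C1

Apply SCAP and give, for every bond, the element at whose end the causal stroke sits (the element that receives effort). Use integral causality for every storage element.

bond 3 |J2  (Se1: effort source, stroke at far end)
bond 1 |I1  (prefer integral on I1)
bond 2 |I2  (I2 integral (f out))
bond 0 |J1  (only one effort-in slot at J1)
bond 4 |J2  (1-jn J2 has f-setter on 0)

bond 0 stroke→J1
bond 1 stroke→I1
bond 2 stroke→I2
bond 3 stroke→J2
bond 4 stroke→J2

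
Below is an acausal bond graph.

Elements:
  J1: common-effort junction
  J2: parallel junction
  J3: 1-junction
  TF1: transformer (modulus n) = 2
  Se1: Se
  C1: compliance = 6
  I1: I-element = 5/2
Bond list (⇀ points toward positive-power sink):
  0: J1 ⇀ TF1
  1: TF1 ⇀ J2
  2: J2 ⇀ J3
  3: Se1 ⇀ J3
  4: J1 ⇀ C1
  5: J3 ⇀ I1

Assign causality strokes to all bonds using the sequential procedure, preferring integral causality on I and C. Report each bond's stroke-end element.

b0 stroke→TF1
b1 stroke→J2
b2 stroke→J3
b3 stroke→J3
b4 stroke→J1
b5 stroke→I1

bond 3 stroke at J3  (source Se1 imposes e)
bond 4 stroke at J1  (C1: C, integral causality)
bond 0 stroke at TF1  (0-jn J1 has e-setter on 4)
bond 1 stroke at J2  (TF TF1: opposite of bond 0)
bond 2 stroke at J3  (common-e at J2 fixed by 1)
bond 5 stroke at I1  (J3 needs exactly one f-in)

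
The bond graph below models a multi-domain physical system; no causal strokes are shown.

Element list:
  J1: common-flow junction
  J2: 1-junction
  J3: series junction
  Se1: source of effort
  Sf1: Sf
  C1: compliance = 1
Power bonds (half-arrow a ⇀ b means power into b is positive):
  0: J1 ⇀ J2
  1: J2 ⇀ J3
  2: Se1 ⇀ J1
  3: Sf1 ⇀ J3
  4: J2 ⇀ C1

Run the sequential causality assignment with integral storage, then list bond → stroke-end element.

β0 stroke at J2
β1 stroke at J3
β2 stroke at J1
β3 stroke at Sf1
β4 stroke at J2

bond 2 →J1  (source Se1 imposes e)
bond 3 →Sf1  (source Sf1 imposes f)
bond 0 →J2  (J1: last free bond brings flow in)
bond 1 →J3  (J3: bond 3 brought flow, rest push out)
bond 4 →J2  (J2 flow already set via bond 1)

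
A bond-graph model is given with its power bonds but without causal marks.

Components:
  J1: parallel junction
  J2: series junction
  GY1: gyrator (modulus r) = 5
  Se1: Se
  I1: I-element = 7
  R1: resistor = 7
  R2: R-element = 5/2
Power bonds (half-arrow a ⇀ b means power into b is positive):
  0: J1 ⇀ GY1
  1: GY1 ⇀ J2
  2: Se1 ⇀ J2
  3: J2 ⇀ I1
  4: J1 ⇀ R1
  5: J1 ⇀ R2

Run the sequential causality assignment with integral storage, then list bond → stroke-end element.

β0 stroke→J1
β1 stroke→J2
β2 stroke→J2
β3 stroke→I1
β4 stroke→R1
β5 stroke→R2

β2 →J2  (Se1: effort source, stroke at far end)
β3 →I1  (I1 integral (f out))
β1 →J2  (J2 flow already set via bond 3)
β0 →J1  (GY1: gyrator matches bond 1)
β4 →R1  (J1 effort already set via bond 0)
β5 →R2  (J1: bond 0 brought effort, rest push out)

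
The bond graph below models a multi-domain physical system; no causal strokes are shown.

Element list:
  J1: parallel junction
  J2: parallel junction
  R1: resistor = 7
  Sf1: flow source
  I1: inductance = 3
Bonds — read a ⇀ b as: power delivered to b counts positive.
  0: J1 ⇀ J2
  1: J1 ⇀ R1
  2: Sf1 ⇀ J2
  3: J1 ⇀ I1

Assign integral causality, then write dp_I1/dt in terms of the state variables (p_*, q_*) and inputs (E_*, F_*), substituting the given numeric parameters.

dp_I1/dt = 7*F_Sf1 - 7*p_I1/3

β2 stroke→Sf1  (Sf1: flow source, stroke at near end)
β0 stroke→J2  (only one effort-in slot at J2)
β3 stroke→I1  (prefer integral on I1)
β1 stroke→J1  (only one effort-in slot at J1)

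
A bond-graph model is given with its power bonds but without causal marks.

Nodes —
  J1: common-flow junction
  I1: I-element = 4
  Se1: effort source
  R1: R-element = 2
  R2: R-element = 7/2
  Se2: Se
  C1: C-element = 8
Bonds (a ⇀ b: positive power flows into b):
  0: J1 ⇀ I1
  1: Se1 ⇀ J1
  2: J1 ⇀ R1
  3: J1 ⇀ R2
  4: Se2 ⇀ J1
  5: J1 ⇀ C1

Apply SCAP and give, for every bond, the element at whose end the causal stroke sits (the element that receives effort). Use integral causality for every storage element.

#0 stroke at I1
#1 stroke at J1
#2 stroke at J1
#3 stroke at J1
#4 stroke at J1
#5 stroke at J1

b1 stroke at J1  (Se1 (Se) sets effort on bond)
b4 stroke at J1  (source Se2 imposes e)
b0 stroke at I1  (I1 outputs flow p/I1)
b2 stroke at J1  (J1: bond 0 brought flow, rest push out)
b3 stroke at J1  (J1 flow already set via bond 0)
b5 stroke at J1  (J1 flow already set via bond 0)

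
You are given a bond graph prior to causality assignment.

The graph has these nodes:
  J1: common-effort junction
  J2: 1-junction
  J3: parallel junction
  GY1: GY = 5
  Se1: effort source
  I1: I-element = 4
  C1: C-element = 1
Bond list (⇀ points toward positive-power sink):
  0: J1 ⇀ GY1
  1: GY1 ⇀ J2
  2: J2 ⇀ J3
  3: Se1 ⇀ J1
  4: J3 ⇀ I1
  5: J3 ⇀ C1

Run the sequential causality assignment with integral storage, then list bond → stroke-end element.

b3 stroke at J1  (Se1 (Se) sets effort on bond)
b0 stroke at GY1  (J1: bond 3 brought effort, rest push out)
b1 stroke at GY1  (through GY1, causality inverts; strokes same side of GY1)
b2 stroke at J2  (J2 flow already set via bond 1)
b4 stroke at I1  (prefer integral on I1)
b5 stroke at J3  (closing 0-jn rule on J3)

b0 →GY1
b1 →GY1
b2 →J2
b3 →J1
b4 →I1
b5 →J3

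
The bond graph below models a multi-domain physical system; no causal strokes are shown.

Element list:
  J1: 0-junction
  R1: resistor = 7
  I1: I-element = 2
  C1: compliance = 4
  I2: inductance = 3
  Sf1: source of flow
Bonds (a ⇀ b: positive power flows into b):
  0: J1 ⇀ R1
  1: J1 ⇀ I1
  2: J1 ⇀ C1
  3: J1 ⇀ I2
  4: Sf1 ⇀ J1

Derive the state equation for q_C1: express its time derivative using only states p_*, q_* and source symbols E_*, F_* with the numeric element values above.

dq_C1/dt = F_Sf1 - p_I1/2 - p_I2/3 - q_C1/28

bond 4 stroke→Sf1  (Sf1 fixes flow; stroke at Sf1)
bond 1 stroke→I1  (prefer integral on I1)
bond 2 stroke→J1  (C1: C, integral causality)
bond 0 stroke→R1  (J1: bond 2 brought effort, rest push out)
bond 3 stroke→I2  (J1: bond 2 brought effort, rest push out)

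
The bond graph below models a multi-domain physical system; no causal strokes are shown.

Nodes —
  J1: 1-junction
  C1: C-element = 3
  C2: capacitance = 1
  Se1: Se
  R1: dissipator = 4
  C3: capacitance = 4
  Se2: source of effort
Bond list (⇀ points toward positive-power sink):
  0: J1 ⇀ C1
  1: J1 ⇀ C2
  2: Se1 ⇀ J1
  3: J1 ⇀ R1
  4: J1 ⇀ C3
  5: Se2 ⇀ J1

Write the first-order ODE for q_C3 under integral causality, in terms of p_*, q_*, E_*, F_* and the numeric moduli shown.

dq_C3/dt = E_Se1/4 + E_Se2/4 - q_C1/12 - q_C2/4 - q_C3/16

β2 →J1  (Se1: effort source, stroke at far end)
β5 →J1  (Se2: effort source, stroke at far end)
β0 →J1  (C1 outputs effort q/C1)
β1 →J1  (C2 integral (e out))
β4 →J1  (C3 integral (e out))
β3 →R1  (J1: last free bond brings flow in)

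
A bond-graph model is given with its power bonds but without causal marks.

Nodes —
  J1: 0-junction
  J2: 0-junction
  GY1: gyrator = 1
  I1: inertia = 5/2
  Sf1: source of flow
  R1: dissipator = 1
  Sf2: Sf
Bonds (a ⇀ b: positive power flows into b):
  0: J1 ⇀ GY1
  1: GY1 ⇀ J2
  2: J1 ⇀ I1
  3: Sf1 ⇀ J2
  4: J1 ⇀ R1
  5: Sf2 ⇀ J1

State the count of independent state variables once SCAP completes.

1  (I1 all integral)

b3 stroke at Sf1  (source Sf1 imposes f)
b5 stroke at Sf2  (Sf2 (Sf) sets flow on bond)
b1 stroke at J2  (J2: last free bond brings effort in)
b0 stroke at J1  (GY1: gyrator matches bond 1)
b2 stroke at I1  (0-jn J1 has e-setter on 0)
b4 stroke at R1  (common-e at J1 fixed by 0)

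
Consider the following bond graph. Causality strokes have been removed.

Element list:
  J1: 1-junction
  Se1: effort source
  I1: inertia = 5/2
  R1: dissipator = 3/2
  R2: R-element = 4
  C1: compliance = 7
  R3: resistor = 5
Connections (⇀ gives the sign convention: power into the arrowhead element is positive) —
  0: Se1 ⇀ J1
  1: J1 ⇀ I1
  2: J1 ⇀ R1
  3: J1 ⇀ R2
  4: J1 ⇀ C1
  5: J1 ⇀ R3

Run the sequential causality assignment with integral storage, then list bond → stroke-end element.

#0 stroke at J1  (source Se1 imposes e)
#1 stroke at I1  (prefer integral on I1)
#2 stroke at J1  (1-jn J1 has f-setter on 1)
#3 stroke at J1  (J1: bond 1 brought flow, rest push out)
#4 stroke at J1  (common-f at J1 fixed by 1)
#5 stroke at J1  (1-jn J1 has f-setter on 1)

bond 0 |J1
bond 1 |I1
bond 2 |J1
bond 3 |J1
bond 4 |J1
bond 5 |J1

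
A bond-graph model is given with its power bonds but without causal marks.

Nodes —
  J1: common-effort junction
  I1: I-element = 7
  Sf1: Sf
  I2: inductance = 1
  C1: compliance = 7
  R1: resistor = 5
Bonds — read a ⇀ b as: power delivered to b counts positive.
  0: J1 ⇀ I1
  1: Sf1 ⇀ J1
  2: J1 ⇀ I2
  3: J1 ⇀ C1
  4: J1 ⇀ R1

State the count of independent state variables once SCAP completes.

3  (C1, I1, I2 all integral)

b1 |Sf1  (Sf1 (Sf) sets flow on bond)
b0 |I1  (I1 outputs flow p/I1)
b2 |I2  (I2 integral (f out))
b3 |J1  (prefer integral on C1)
b4 |R1  (common-e at J1 fixed by 3)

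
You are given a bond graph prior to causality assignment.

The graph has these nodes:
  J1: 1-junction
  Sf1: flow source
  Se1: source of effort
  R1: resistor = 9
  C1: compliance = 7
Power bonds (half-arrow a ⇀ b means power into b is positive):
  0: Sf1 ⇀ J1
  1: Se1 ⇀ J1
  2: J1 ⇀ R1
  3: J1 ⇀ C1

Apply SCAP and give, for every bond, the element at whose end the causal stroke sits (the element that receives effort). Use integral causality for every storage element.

b0 |Sf1  (source Sf1 imposes f)
b1 |J1  (source Se1 imposes e)
b2 |J1  (J1 flow already set via bond 0)
b3 |J1  (1-jn J1 has f-setter on 0)

bond 0 →Sf1
bond 1 →J1
bond 2 →J1
bond 3 →J1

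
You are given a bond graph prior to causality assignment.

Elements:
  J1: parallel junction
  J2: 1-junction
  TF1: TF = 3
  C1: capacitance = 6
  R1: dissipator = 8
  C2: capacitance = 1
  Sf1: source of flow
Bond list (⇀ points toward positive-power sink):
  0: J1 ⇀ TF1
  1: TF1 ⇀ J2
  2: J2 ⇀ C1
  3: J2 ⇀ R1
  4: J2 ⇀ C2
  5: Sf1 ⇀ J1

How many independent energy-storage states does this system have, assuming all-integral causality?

2  (C1, C2 all integral)

β5 |Sf1  (Sf1: flow source, stroke at near end)
β0 |J1  (J1 needs exactly one e-in)
β1 |TF1  (through TF1, causality passes straight; one stroke at TF1)
β2 |J2  (J2: bond 1 brought flow, rest push out)
β3 |J2  (J2 flow already set via bond 1)
β4 |J2  (1-jn J2 has f-setter on 1)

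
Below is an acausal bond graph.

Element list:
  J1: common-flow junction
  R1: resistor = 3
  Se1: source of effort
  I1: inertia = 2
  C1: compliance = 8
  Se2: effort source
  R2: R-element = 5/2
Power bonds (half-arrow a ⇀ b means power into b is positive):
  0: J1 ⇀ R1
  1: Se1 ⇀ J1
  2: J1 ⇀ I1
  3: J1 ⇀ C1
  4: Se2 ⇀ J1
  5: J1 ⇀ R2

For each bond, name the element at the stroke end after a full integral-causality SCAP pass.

b0 stroke at J1
b1 stroke at J1
b2 stroke at I1
b3 stroke at J1
b4 stroke at J1
b5 stroke at J1

b1 →J1  (Se1 (Se) sets effort on bond)
b4 →J1  (source Se2 imposes e)
b2 →I1  (prefer integral on I1)
b0 →J1  (common-f at J1 fixed by 2)
b3 →J1  (J1: bond 2 brought flow, rest push out)
b5 →J1  (J1: bond 2 brought flow, rest push out)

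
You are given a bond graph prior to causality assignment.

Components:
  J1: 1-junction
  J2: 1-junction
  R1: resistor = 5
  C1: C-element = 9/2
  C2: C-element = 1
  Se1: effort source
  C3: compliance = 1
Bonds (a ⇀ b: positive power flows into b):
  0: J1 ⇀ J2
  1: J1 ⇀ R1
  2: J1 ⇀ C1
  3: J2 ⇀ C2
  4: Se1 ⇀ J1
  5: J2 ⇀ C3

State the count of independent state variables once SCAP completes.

3  (C1, C2, C3 all integral)

β4 →J1  (Se1 (Se) sets effort on bond)
β2 →J1  (C1 outputs effort q/C1)
β3 →J2  (C2: C, integral causality)
β5 →J2  (prefer integral on C3)
β0 →J1  (J2: last free bond brings flow in)
β1 →R1  (only one flow-in slot at J1)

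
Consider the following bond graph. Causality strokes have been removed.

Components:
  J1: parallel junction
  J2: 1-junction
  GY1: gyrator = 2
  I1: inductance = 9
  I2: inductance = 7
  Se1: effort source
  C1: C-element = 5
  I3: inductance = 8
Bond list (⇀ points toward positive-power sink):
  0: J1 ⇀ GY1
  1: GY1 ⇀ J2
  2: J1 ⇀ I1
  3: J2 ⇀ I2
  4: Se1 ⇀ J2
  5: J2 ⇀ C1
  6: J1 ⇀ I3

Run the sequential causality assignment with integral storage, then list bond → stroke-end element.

b4 stroke→J2  (Se1: effort source, stroke at far end)
b2 stroke→I1  (prefer integral on I1)
b3 stroke→I2  (I2 integral (f out))
b1 stroke→J2  (1-jn J2 has f-setter on 3)
b5 stroke→J2  (J2: bond 3 brought flow, rest push out)
b0 stroke→J1  (GY1: gyrator matches bond 1)
b6 stroke→I3  (J1: bond 0 brought effort, rest push out)

#0 stroke at J1
#1 stroke at J2
#2 stroke at I1
#3 stroke at I2
#4 stroke at J2
#5 stroke at J2
#6 stroke at I3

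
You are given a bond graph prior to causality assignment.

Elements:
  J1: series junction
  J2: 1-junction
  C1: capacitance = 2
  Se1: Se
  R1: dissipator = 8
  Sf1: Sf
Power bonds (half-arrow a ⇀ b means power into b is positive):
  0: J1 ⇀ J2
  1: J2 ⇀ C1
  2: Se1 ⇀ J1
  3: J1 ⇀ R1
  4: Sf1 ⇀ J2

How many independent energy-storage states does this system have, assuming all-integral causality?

#2 stroke at J1  (Se1: effort source, stroke at far end)
#4 stroke at Sf1  (Sf1: flow source, stroke at near end)
#0 stroke at J2  (J2 flow already set via bond 4)
#1 stroke at J2  (common-f at J2 fixed by 4)
#3 stroke at J1  (J1: bond 0 brought flow, rest push out)

1  (C1 all integral)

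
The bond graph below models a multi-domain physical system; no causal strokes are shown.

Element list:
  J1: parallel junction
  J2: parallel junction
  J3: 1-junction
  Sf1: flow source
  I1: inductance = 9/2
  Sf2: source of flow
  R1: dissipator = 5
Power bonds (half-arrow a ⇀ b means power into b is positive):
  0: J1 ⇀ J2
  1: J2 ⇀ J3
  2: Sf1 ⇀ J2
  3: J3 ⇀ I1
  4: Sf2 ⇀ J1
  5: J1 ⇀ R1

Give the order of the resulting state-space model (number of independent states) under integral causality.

#2 stroke at Sf1  (Sf1 (Sf) sets flow on bond)
#4 stroke at Sf2  (Sf2: flow source, stroke at near end)
#3 stroke at I1  (prefer integral on I1)
#1 stroke at J3  (J3: bond 3 brought flow, rest push out)
#0 stroke at J2  (only one effort-in slot at J2)
#5 stroke at J1  (J1: last free bond brings effort in)

1  (I1 all integral)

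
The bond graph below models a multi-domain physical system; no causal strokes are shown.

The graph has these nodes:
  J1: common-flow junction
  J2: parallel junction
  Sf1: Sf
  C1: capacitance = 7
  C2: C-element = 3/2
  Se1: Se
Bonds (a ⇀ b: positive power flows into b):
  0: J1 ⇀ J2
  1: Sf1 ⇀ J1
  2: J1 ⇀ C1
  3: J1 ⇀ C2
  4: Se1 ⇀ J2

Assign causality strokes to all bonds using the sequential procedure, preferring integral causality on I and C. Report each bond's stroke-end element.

β0 →J1
β1 →Sf1
β2 →J1
β3 →J1
β4 →J2

bond 1 stroke at Sf1  (Sf1: flow source, stroke at near end)
bond 4 stroke at J2  (Se1: effort source, stroke at far end)
bond 0 stroke at J1  (J1: bond 1 brought flow, rest push out)
bond 2 stroke at J1  (1-jn J1 has f-setter on 1)
bond 3 stroke at J1  (1-jn J1 has f-setter on 1)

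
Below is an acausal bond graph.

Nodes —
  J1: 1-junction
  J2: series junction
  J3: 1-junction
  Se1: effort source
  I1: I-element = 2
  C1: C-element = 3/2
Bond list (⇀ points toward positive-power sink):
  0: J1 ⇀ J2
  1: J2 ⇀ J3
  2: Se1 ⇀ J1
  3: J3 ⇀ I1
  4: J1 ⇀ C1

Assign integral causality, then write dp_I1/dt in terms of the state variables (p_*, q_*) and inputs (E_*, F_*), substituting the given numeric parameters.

dp_I1/dt = E_Se1 - 2*q_C1/3

β2 stroke at J1  (source Se1 imposes e)
β3 stroke at I1  (I1: I, integral causality)
β1 stroke at J3  (common-f at J3 fixed by 3)
β0 stroke at J2  (J2: bond 1 brought flow, rest push out)
β4 stroke at J1  (J1 flow already set via bond 0)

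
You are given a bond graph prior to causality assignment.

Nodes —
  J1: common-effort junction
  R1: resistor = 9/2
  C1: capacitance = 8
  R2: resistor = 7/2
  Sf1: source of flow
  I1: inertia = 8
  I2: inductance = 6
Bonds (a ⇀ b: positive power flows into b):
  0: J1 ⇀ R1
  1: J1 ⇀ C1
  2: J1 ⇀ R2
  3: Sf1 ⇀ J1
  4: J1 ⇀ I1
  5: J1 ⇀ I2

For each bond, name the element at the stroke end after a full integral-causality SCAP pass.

b3 stroke at Sf1  (Sf1: flow source, stroke at near end)
b1 stroke at J1  (C1 outputs effort q/C1)
b0 stroke at R1  (common-e at J1 fixed by 1)
b2 stroke at R2  (0-jn J1 has e-setter on 1)
b4 stroke at I1  (common-e at J1 fixed by 1)
b5 stroke at I2  (0-jn J1 has e-setter on 1)

bond 0 stroke at R1
bond 1 stroke at J1
bond 2 stroke at R2
bond 3 stroke at Sf1
bond 4 stroke at I1
bond 5 stroke at I2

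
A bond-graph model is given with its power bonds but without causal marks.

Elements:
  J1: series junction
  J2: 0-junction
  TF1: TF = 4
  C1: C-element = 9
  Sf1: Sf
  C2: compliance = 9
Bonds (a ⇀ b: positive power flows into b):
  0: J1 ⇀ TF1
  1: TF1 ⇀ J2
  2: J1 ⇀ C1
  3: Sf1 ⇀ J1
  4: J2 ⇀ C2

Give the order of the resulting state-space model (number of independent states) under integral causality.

β3 →Sf1  (Sf1 (Sf) sets flow on bond)
β0 →J1  (common-f at J1 fixed by 3)
β2 →J1  (1-jn J1 has f-setter on 3)
β1 →TF1  (TF TF1: opposite of bond 0)
β4 →J2  (J2 needs exactly one e-in)

2  (C1, C2 all integral)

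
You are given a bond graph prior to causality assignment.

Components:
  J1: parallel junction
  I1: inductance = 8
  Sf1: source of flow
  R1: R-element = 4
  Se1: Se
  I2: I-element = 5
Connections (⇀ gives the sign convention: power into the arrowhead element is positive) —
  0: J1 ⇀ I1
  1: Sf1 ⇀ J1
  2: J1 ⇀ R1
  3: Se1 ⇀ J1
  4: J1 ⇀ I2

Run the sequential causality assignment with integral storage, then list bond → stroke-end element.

#0 stroke→I1
#1 stroke→Sf1
#2 stroke→R1
#3 stroke→J1
#4 stroke→I2

bond 1 |Sf1  (Sf1: flow source, stroke at near end)
bond 3 |J1  (Se1 (Se) sets effort on bond)
bond 0 |I1  (J1: bond 3 brought effort, rest push out)
bond 2 |R1  (J1 effort already set via bond 3)
bond 4 |I2  (0-jn J1 has e-setter on 3)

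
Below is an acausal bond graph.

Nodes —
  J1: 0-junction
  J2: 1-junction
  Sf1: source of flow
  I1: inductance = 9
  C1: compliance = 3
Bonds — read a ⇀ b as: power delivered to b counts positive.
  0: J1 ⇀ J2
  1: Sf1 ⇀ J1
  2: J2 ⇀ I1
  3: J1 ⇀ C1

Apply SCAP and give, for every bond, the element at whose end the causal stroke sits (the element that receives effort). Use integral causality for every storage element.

bond 1 stroke at Sf1  (Sf1: flow source, stroke at near end)
bond 2 stroke at I1  (I1: I, integral causality)
bond 0 stroke at J2  (common-f at J2 fixed by 2)
bond 3 stroke at J1  (only one effort-in slot at J1)

#0 stroke at J2
#1 stroke at Sf1
#2 stroke at I1
#3 stroke at J1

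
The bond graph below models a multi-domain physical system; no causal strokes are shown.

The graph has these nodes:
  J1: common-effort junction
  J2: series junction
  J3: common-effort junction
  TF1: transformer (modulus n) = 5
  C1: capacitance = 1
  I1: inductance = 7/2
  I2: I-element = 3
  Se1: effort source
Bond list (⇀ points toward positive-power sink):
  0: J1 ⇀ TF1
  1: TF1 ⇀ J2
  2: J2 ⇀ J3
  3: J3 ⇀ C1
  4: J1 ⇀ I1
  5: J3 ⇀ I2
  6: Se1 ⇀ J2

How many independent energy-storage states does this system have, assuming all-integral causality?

#6 |J2  (Se1 fixes effort; stroke away)
#3 |J3  (C1: C, integral causality)
#2 |J2  (common-e at J3 fixed by 3)
#5 |I2  (0-jn J3 has e-setter on 3)
#1 |TF1  (J2: last free bond brings flow in)
#0 |J1  (TF TF1: opposite of bond 1)
#4 |I1  (0-jn J1 has e-setter on 0)

3  (C1, I1, I2 all integral)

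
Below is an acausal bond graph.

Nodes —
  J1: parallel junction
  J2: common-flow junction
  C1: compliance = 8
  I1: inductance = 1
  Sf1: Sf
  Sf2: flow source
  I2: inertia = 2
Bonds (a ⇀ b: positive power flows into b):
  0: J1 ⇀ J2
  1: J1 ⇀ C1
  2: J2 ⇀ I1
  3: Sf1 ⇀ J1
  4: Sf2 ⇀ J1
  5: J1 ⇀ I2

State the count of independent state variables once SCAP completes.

3  (C1, I1, I2 all integral)

β3 stroke at Sf1  (Sf1 fixes flow; stroke at Sf1)
β4 stroke at Sf2  (source Sf2 imposes f)
β1 stroke at J1  (C1 outputs effort q/C1)
β0 stroke at J2  (J1: bond 1 brought effort, rest push out)
β5 stroke at I2  (J1: bond 1 brought effort, rest push out)
β2 stroke at I1  (only one flow-in slot at J2)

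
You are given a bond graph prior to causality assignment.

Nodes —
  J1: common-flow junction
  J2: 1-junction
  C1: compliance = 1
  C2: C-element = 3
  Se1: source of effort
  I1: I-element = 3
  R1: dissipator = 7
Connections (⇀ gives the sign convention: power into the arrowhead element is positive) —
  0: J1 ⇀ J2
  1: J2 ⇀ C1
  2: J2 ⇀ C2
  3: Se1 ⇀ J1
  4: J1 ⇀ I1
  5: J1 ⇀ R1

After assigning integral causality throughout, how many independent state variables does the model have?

#3 →J1  (Se1 (Se) sets effort on bond)
#1 →J2  (C1 outputs effort q/C1)
#2 →J2  (C2: C, integral causality)
#0 →J1  (closing 1-jn rule on J2)
#4 →I1  (I1: I, integral causality)
#5 →J1  (common-f at J1 fixed by 4)

3  (C1, C2, I1 all integral)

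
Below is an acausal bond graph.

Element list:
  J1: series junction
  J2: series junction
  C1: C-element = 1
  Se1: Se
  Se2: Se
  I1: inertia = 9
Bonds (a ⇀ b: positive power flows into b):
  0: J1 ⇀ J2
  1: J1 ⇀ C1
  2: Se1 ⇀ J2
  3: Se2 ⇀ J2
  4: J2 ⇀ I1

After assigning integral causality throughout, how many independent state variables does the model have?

2  (C1, I1 all integral)

β2 |J2  (Se1 fixes effort; stroke away)
β3 |J2  (Se2 fixes effort; stroke away)
β1 |J1  (C1 outputs effort q/C1)
β0 |J2  (J1 needs exactly one f-in)
β4 |I1  (only one flow-in slot at J2)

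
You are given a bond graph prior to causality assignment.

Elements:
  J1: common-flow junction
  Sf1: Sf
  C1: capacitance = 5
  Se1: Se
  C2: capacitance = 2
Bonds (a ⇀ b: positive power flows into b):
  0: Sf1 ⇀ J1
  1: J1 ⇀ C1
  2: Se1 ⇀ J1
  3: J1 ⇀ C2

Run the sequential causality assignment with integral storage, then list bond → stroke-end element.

bond 0 stroke→Sf1  (Sf1: flow source, stroke at near end)
bond 2 stroke→J1  (Se1: effort source, stroke at far end)
bond 1 stroke→J1  (J1 flow already set via bond 0)
bond 3 stroke→J1  (J1: bond 0 brought flow, rest push out)

bond 0 →Sf1
bond 1 →J1
bond 2 →J1
bond 3 →J1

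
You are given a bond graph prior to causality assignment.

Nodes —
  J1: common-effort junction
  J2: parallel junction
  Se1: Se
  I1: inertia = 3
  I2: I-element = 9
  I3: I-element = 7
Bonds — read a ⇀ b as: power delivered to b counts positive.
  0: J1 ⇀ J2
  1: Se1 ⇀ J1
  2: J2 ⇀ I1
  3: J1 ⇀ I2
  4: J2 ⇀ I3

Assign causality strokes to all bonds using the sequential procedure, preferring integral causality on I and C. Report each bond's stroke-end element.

β1 stroke at J1  (Se1: effort source, stroke at far end)
β0 stroke at J2  (0-jn J1 has e-setter on 1)
β3 stroke at I2  (J1 effort already set via bond 1)
β2 stroke at I1  (J2: bond 0 brought effort, rest push out)
β4 stroke at I3  (0-jn J2 has e-setter on 0)

#0 stroke at J2
#1 stroke at J1
#2 stroke at I1
#3 stroke at I2
#4 stroke at I3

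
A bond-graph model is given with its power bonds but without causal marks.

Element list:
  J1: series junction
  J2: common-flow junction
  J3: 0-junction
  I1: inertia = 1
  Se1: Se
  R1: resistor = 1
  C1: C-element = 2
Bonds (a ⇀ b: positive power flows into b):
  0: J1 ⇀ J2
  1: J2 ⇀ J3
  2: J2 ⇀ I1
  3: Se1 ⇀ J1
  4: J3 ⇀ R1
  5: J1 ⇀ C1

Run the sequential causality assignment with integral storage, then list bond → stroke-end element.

#0 stroke at J2
#1 stroke at J2
#2 stroke at I1
#3 stroke at J1
#4 stroke at J3
#5 stroke at J1

#3 stroke→J1  (Se1 (Se) sets effort on bond)
#2 stroke→I1  (I1: I, integral causality)
#0 stroke→J2  (common-f at J2 fixed by 2)
#1 stroke→J2  (common-f at J2 fixed by 2)
#4 stroke→J3  (J3 needs exactly one e-in)
#5 stroke→J1  (1-jn J1 has f-setter on 0)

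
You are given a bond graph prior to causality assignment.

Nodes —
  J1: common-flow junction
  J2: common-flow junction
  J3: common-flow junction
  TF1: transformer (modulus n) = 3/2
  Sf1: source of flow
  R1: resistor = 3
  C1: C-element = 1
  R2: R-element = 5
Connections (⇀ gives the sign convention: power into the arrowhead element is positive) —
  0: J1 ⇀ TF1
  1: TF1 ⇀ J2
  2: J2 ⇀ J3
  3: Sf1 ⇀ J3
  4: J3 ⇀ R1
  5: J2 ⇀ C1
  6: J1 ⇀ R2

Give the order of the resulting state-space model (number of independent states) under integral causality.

1  (C1 all integral)

bond 3 →Sf1  (Sf1 (Sf) sets flow on bond)
bond 2 →J3  (J3: bond 3 brought flow, rest push out)
bond 4 →J3  (1-jn J3 has f-setter on 3)
bond 1 →J2  (J2: bond 2 brought flow, rest push out)
bond 5 →J2  (J2 flow already set via bond 2)
bond 0 →TF1  (through TF1, causality passes straight; one stroke at TF1)
bond 6 →J1  (J1 flow already set via bond 0)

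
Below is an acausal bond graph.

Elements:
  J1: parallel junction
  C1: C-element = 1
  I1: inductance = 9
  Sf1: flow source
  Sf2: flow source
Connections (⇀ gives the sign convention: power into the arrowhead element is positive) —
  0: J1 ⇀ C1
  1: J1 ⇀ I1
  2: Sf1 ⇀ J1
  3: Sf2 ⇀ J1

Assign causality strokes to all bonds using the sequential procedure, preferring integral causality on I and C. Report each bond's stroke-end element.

b0 stroke→J1
b1 stroke→I1
b2 stroke→Sf1
b3 stroke→Sf2

bond 2 stroke→Sf1  (Sf1: flow source, stroke at near end)
bond 3 stroke→Sf2  (Sf2 fixes flow; stroke at Sf2)
bond 0 stroke→J1  (prefer integral on C1)
bond 1 stroke→I1  (J1 effort already set via bond 0)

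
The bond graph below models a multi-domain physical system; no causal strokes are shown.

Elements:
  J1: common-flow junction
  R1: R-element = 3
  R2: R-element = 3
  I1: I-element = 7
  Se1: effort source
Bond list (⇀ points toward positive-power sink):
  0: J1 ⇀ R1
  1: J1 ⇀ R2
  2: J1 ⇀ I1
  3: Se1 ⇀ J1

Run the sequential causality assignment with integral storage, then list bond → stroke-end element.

#0 →J1
#1 →J1
#2 →I1
#3 →J1

bond 3 stroke→J1  (source Se1 imposes e)
bond 2 stroke→I1  (I1 outputs flow p/I1)
bond 0 stroke→J1  (J1: bond 2 brought flow, rest push out)
bond 1 stroke→J1  (common-f at J1 fixed by 2)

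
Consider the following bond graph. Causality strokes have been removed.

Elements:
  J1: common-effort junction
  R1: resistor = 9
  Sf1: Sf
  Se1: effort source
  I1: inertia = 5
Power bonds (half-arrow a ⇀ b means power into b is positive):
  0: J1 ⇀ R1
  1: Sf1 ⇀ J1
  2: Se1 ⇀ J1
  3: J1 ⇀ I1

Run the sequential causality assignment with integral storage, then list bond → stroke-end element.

β0 →R1
β1 →Sf1
β2 →J1
β3 →I1

β1 →Sf1  (Sf1 (Sf) sets flow on bond)
β2 →J1  (Se1: effort source, stroke at far end)
β0 →R1  (common-e at J1 fixed by 2)
β3 →I1  (J1: bond 2 brought effort, rest push out)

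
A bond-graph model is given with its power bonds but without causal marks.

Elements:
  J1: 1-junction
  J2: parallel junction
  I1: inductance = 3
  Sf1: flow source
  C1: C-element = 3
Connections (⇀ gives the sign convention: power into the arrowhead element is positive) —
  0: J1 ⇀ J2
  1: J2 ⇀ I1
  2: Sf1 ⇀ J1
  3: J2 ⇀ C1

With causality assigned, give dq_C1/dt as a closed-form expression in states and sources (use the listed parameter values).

dq_C1/dt = F_Sf1 - p_I1/3

β2 stroke→Sf1  (Sf1 fixes flow; stroke at Sf1)
β0 stroke→J1  (J1: bond 2 brought flow, rest push out)
β1 stroke→I1  (I1 integral (f out))
β3 stroke→J2  (J2: last free bond brings effort in)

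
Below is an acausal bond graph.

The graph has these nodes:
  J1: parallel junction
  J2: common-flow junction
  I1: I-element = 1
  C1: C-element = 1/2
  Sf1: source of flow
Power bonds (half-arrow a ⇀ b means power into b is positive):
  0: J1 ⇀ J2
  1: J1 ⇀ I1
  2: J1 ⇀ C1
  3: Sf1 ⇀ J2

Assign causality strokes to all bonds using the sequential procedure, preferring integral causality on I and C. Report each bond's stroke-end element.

#0 →J2
#1 →I1
#2 →J1
#3 →Sf1

β3 →Sf1  (Sf1 (Sf) sets flow on bond)
β0 →J2  (J2: bond 3 brought flow, rest push out)
β1 →I1  (I1: I, integral causality)
β2 →J1  (J1: last free bond brings effort in)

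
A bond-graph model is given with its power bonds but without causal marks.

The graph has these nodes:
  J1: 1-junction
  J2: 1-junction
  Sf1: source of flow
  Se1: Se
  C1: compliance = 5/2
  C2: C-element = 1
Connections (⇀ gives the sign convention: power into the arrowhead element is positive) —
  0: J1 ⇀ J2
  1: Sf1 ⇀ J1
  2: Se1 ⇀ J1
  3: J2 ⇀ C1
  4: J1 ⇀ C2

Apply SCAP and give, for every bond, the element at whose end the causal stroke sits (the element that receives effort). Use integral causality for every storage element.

b1 stroke→Sf1  (Sf1 (Sf) sets flow on bond)
b2 stroke→J1  (Se1 fixes effort; stroke away)
b0 stroke→J1  (common-f at J1 fixed by 1)
b4 stroke→J1  (J1 flow already set via bond 1)
b3 stroke→J2  (common-f at J2 fixed by 0)

#0 stroke at J1
#1 stroke at Sf1
#2 stroke at J1
#3 stroke at J2
#4 stroke at J1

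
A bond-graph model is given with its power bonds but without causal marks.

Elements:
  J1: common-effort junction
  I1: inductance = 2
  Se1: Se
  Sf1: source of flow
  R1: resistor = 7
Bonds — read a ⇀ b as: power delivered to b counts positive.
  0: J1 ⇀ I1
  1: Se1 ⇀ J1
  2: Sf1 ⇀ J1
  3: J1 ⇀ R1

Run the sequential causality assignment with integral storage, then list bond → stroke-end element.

#0 |I1
#1 |J1
#2 |Sf1
#3 |R1

β1 stroke at J1  (Se1 (Se) sets effort on bond)
β2 stroke at Sf1  (Sf1: flow source, stroke at near end)
β0 stroke at I1  (0-jn J1 has e-setter on 1)
β3 stroke at R1  (0-jn J1 has e-setter on 1)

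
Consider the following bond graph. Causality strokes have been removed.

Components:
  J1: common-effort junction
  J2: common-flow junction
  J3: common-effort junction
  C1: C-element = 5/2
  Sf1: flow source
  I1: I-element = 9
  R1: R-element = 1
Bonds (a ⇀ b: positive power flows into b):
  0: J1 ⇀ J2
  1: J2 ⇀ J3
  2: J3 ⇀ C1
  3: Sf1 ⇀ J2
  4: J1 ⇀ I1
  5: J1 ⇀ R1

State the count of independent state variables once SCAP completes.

#3 stroke→Sf1  (Sf1: flow source, stroke at near end)
#0 stroke→J2  (J2 flow already set via bond 3)
#1 stroke→J2  (1-jn J2 has f-setter on 3)
#2 stroke→J3  (J3: last free bond brings effort in)
#4 stroke→I1  (I1 integral (f out))
#5 stroke→J1  (closing 0-jn rule on J1)

2  (C1, I1 all integral)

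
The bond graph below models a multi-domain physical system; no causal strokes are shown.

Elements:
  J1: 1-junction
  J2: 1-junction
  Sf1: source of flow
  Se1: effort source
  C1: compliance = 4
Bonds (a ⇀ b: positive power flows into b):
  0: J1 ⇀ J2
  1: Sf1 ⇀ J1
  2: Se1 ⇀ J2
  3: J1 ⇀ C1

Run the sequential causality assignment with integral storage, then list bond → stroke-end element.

bond 0 →J1
bond 1 →Sf1
bond 2 →J2
bond 3 →J1

β1 |Sf1  (source Sf1 imposes f)
β2 |J2  (source Se1 imposes e)
β0 |J1  (1-jn J1 has f-setter on 1)
β3 |J1  (J1: bond 1 brought flow, rest push out)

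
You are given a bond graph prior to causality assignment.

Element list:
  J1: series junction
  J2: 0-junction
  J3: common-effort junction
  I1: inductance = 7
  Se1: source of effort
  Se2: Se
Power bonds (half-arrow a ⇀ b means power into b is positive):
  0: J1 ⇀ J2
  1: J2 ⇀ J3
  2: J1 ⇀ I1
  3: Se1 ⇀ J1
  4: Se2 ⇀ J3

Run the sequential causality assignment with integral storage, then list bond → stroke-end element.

bond 3 stroke at J1  (Se1 fixes effort; stroke away)
bond 4 stroke at J3  (Se2 fixes effort; stroke away)
bond 1 stroke at J2  (0-jn J3 has e-setter on 4)
bond 0 stroke at J1  (0-jn J2 has e-setter on 1)
bond 2 stroke at I1  (closing 1-jn rule on J1)

b0 |J1
b1 |J2
b2 |I1
b3 |J1
b4 |J3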